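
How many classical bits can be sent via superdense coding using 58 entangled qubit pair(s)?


Superdense coding allows 2 classical bits per shared entangled pair.
58 pair(s) -> 2 * 58 = 116 classical bits

116


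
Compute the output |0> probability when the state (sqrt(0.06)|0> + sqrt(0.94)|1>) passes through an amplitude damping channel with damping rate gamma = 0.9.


For amplitude damping with parameter gamma on state sqrt(a)|0> + sqrt(b)|1>:
alpha^2 = 0.06, beta^2 = 0.94
P(|0>) = alpha^2 + gamma * beta^2
= 0.06 + 0.9 * 0.94
= 0.06 + 0.8460
= 0.9060

0.9060


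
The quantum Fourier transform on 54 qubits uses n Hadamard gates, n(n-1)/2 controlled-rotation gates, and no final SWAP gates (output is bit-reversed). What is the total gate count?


Hadamard gates: 54
Controlled rotations: n*(n-1)/2 = 54*53/2 = 1431
SWAP gates: 0 (omitted)
Total = 54 + 1431
= 1485

1485


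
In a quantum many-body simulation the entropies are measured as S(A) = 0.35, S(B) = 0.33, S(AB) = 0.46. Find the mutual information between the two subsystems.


I(A:B) = S(A) + S(B) - S(AB)
= 0.35 + 0.33 - 0.46
= 0.2200

0.2200


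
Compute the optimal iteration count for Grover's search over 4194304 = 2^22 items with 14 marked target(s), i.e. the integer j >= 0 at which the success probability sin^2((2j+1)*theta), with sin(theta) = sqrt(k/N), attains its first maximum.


After j Grover iterations the success probability is P(j) = sin^2((2j+1)*theta), where sin(theta) = sqrt(k/N).
N = 2^22 = 4194304, k = 14
sin(theta) = sqrt(k/N) = 0.001826981146
theta = arcsin(sqrt(k/N)) = 0.001826982162 rad
P(j) reaches its first maximum when (2j+1)*theta is as close as possible to pi/2, i.e. j = round(pi/(4*theta) - 1/2).
pi/(4*theta) - 1/2 = 429.3882
(For comparison, the common estimate pi/4 * sqrt(N/k) = 429.8885; the exact maximiser is used here.)
Optimal iterations = 429

429


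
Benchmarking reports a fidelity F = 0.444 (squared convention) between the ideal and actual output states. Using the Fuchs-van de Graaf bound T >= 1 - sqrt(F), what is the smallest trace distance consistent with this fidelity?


Fuchs-van de Graaf (squared-fidelity convention): 1 - sqrt(F) <= T <= sqrt(1 - F).
Lower bound: T >= 1 - sqrt(F)
sqrt(F) = sqrt(0.444) = 0.6663
T >= 1 - 0.6663
T >= 0.3337

0.3337


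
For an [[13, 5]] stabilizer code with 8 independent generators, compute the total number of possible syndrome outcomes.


Each stabilizer generator gives a binary (+1 or -1) measurement outcome.
With 8 independent generators:
Total syndromes = 2^8
= 256

256


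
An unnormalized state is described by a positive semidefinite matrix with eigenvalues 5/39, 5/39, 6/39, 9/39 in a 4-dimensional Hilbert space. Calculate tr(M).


tr(M) = sum of eigenvalues
= 5/39 + 5/39 + 6/39 + 9/39
= 25/39
= 0.6410

0.6410


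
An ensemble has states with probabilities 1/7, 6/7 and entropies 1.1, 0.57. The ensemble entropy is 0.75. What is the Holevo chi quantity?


chi = S(rho) - sum_i p_i * S(rho_i)
Weighted entropy = 1/7 * 1.1 + 6/7 * 0.57
= 0.6457
chi = 0.75 - 0.6457
= 0.1043

0.1043


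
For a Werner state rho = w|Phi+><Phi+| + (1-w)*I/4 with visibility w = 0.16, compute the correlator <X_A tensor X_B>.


|Phi+> = (|00> + |11>)/sqrt(2)
For the pure Bell state, <X_A X_B> = +1 (Bell-state Pauli correlator).
The maximally-mixed part I/4 has tr(I/4 * P tensor P) = 0 for any traceless Pauli P.
So <X_A X_B>_rho = w * (+1) + (1 - w) * 0
= 0.16 * (+1)
= 0.1600

0.1600


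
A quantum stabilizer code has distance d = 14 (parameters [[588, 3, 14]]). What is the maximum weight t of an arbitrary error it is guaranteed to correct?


Code parameters: [[588, 3, 14]], distance d = 14.
Number of correctable errors = floor((d-1)/2)
= floor((14 - 1)/2)
= floor(13/2)
= 6

6


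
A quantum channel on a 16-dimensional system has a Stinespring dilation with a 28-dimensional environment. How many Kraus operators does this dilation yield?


Tracing out the environment in an orthonormal basis {|i>_E} gives Kraus operators K_i = <i|_E U |0>_E.
Number of Kraus operators = dim(H_env) = d_env
= 28

28


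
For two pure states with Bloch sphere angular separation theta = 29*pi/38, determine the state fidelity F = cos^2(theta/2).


For states separated by angle theta on Bloch sphere:
F = cos^2(theta/2)
theta = 29*pi/38 = 2.3975
theta/2 = 1.1988
cos(theta/2) = 0.3635
F = 0.1321

0.1321


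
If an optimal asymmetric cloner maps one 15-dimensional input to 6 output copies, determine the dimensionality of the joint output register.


Output space = H^(tensor 6) where dim(H) = 15
dim = 15^6
= 225 (after 2 factors)
= 3375 (after 3 factors)
= 50625 (after 4 factors)
= 759375 (after 5 factors)
= 11390625 (after 6 factors)
= 11390625

11390625


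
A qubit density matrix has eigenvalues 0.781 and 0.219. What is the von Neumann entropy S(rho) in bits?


S = -p*log2(p) - (1-p)*log2(1-p)
p = 0.7810, 1-p = 0.2190
= -0.7810 * log2(0.7810) - 0.2190 * log2(0.2190)
= -(-0.2785) - (-0.4798)
= 0.7583

0.7583


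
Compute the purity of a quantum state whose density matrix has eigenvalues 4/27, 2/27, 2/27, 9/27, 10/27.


tr(rho^2) = sum of eigenvalues squared
= (4/27)^2 + (2/27)^2 + (2/27)^2 + (9/27)^2 + (10/27)^2
= (16 + 4 + 4 + 81 + 100) / 729
= 205/729
= 0.2812

0.2812


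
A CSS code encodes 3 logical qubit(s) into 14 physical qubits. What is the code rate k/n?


Code rate R = k/n
= 3/14
= 0.2143

0.2143


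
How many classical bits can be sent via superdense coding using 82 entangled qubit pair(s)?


Superdense coding allows 2 classical bits per shared entangled pair.
82 pair(s) -> 2 * 82 = 164 classical bits

164


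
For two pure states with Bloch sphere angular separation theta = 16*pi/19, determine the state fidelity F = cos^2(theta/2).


For states separated by angle theta on Bloch sphere:
F = cos^2(theta/2)
theta = 16*pi/19 = 2.6456
theta/2 = 1.3228
cos(theta/2) = 0.2455
F = 0.0603

0.0603


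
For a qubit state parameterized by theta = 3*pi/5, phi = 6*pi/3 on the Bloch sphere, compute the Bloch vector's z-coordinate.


theta = 1.8850, phi = 6.2832
r_z = cos(theta) = -0.3090

-0.3090


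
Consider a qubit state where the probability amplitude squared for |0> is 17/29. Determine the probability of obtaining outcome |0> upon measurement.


|alpha|^2 = 17/29 = 0.5862
|beta|^2 = 1 - 17/29 = 12/29 = 0.4138
P(|0>) = |alpha|^2 = 0.5862

0.5862


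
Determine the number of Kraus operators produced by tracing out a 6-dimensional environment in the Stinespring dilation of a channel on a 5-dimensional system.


Tracing out the environment in an orthonormal basis {|i>_E} gives Kraus operators K_i = <i|_E U |0>_E.
Number of Kraus operators = dim(H_env) = d_env
= 6

6


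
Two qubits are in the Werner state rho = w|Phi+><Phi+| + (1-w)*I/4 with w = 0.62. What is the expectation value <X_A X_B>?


|Phi+> = (|00> + |11>)/sqrt(2)
For the pure Bell state, <X_A X_B> = +1 (Bell-state Pauli correlator).
The maximally-mixed part I/4 has tr(I/4 * P tensor P) = 0 for any traceless Pauli P.
So <X_A X_B>_rho = w * (+1) + (1 - w) * 0
= 0.62 * (+1)
= 0.6200

0.6200


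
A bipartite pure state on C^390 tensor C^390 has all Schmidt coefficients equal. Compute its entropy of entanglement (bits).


For a maximally entangled state in d x d:
S = log2(d) = log2(390)
= 8.6073

8.6073


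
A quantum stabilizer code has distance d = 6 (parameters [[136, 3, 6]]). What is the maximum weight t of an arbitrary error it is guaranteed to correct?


Code parameters: [[136, 3, 6]], distance d = 6.
Number of correctable errors = floor((d-1)/2)
= floor((6 - 1)/2)
= floor(5/2)
= 2

2


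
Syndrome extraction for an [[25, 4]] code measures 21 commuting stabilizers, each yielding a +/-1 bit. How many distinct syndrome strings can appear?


Each stabilizer generator gives a binary (+1 or -1) measurement outcome.
With 21 independent generators:
Total syndromes = 2^21
= 2097152

2097152


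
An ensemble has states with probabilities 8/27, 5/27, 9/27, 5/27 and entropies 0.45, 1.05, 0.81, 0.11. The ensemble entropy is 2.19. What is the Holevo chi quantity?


chi = S(rho) - sum_i p_i * S(rho_i)
Weighted entropy = 8/27 * 0.45 + 5/27 * 1.05 + 9/27 * 0.81 + 5/27 * 0.11
= 0.6181
chi = 2.19 - 0.6181
= 1.5719

1.5719


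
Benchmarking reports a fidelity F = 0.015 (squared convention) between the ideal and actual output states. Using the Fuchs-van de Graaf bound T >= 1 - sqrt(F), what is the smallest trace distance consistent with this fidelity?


Fuchs-van de Graaf (squared-fidelity convention): 1 - sqrt(F) <= T <= sqrt(1 - F).
Lower bound: T >= 1 - sqrt(F)
sqrt(F) = sqrt(0.015) = 0.1225
T >= 1 - 0.1225
T >= 0.8775

0.8775


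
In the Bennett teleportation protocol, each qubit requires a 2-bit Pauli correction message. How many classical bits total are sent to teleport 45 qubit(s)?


Quantum teleportation requires 2 classical bits per qubit teleported.
45 qubit(s) -> 2 * 45 = 90 classical bits

90


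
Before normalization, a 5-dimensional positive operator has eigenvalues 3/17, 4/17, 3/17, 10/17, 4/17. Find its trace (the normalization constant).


tr(M) = sum of eigenvalues
= 3/17 + 4/17 + 3/17 + 10/17 + 4/17
= 24/17
= 1.4118

1.4118


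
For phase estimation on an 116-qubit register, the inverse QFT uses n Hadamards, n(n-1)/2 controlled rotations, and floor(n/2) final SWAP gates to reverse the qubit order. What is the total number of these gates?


Hadamard gates: 116
Controlled rotations: n*(n-1)/2 = 116*115/2 = 6670
SWAP gates: floor(n/2) = floor(116/2) = 58
Total = 116 + 6670 + 58
= 6844

6844


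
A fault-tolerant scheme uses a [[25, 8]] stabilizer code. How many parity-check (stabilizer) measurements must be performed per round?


For an [[n,k]] stabilizer code:
Number of stabilizer generators = n - k
= 25 - 8
= 17

17


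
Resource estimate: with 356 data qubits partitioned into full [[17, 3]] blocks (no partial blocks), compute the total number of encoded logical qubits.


Each code block uses 17 physical qubits for 3 logical qubit(s).
Number of complete blocks = floor(356 / 17) = 20
Logical qubits = 20 * 3
= 60

60


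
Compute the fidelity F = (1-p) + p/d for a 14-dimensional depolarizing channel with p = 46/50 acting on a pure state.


F = (1-p) + p/d
= (1 - 0.9200) + 0.9200/14
= 0.0800 + 0.0657
= 0.1457

0.1457


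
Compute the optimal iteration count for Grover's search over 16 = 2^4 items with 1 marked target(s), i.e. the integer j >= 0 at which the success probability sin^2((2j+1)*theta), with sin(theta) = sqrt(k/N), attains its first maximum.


After j Grover iterations the success probability is P(j) = sin^2((2j+1)*theta), where sin(theta) = sqrt(k/N).
N = 2^4 = 16, k = 1
sin(theta) = sqrt(k/N) = 0.25
theta = arcsin(sqrt(k/N)) = 0.2526802551 rad
P(j) reaches its first maximum when (2j+1)*theta is as close as possible to pi/2, i.e. j = round(pi/(4*theta) - 1/2).
pi/(4*theta) - 1/2 = 2.6083
(For comparison, the common estimate pi/4 * sqrt(N/k) = 3.1416; the exact maximiser is used here.)
Optimal iterations = 3

3


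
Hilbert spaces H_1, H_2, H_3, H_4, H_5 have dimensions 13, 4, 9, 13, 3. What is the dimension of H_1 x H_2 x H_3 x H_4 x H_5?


dim(H_1 x H_2 x H_3 x H_4 x H_5) = 13 * 4 * 9 * 13 * 3
= 52 * 9 * 13 * 3
= 468 * 13 * 3
= 6084 * 3
= 18252

18252


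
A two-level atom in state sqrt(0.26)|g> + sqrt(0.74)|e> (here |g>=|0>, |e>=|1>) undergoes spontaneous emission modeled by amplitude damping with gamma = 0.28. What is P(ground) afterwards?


For amplitude damping with parameter gamma on state sqrt(a)|0> + sqrt(b)|1>:
alpha^2 = 0.26, beta^2 = 0.74
P(|0>) = alpha^2 + gamma * beta^2
= 0.26 + 0.28 * 0.74
= 0.26 + 0.2072
= 0.4672

0.4672


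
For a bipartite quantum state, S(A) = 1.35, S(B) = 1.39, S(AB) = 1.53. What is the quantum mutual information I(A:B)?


I(A:B) = S(A) + S(B) - S(AB)
= 1.35 + 1.39 - 1.53
= 1.2100

1.2100


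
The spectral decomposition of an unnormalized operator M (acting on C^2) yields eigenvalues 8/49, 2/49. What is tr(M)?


tr(M) = sum of eigenvalues
= 8/49 + 2/49
= 10/49
= 0.2041

0.2041


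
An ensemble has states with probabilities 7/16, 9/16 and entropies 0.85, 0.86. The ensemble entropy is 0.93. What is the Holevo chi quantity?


chi = S(rho) - sum_i p_i * S(rho_i)
Weighted entropy = 7/16 * 0.85 + 9/16 * 0.86
= 0.8556
chi = 0.93 - 0.8556
= 0.0744

0.0744


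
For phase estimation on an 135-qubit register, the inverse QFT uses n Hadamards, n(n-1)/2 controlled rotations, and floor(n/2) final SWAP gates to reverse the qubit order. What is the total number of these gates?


Hadamard gates: 135
Controlled rotations: n*(n-1)/2 = 135*134/2 = 9045
SWAP gates: floor(n/2) = floor(135/2) = 67
Total = 135 + 9045 + 67
= 9247

9247


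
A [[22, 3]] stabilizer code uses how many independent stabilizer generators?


For an [[n,k]] stabilizer code:
Number of stabilizer generators = n - k
= 22 - 3
= 19

19


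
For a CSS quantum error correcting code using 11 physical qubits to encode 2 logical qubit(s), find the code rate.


Code rate R = k/n
= 2/11
= 0.1818

0.1818


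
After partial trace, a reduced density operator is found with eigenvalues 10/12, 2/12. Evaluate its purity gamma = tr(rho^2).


tr(rho^2) = sum of eigenvalues squared
= (10/12)^2 + (2/12)^2
= (100 + 4) / 144
= 104/144
= 0.7222

0.7222


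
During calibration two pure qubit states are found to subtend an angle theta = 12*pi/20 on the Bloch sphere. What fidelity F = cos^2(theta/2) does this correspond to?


For states separated by angle theta on Bloch sphere:
F = cos^2(theta/2)
theta = 12*pi/20 = 1.8850
theta/2 = 0.9425
cos(theta/2) = 0.5878
F = 0.3455

0.3455


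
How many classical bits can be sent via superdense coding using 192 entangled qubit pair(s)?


Superdense coding allows 2 classical bits per shared entangled pair.
192 pair(s) -> 2 * 192 = 384 classical bits

384


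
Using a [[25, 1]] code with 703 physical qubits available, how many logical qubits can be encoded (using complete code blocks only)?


Each code block uses 25 physical qubits for 1 logical qubit(s).
Number of complete blocks = floor(703 / 25) = 28
Logical qubits = 28 * 1
= 28

28


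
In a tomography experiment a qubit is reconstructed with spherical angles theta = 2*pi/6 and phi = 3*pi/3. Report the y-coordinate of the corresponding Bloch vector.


theta = 1.0472, phi = 3.1416
r_y = sin(theta)*sin(phi) = 0.8660 * 0.0000
r_y = 0.0000

0.0000


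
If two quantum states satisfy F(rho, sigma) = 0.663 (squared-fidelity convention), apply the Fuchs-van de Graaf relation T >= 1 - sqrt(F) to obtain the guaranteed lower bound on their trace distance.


Fuchs-van de Graaf (squared-fidelity convention): 1 - sqrt(F) <= T <= sqrt(1 - F).
Lower bound: T >= 1 - sqrt(F)
sqrt(F) = sqrt(0.663) = 0.8142
T >= 1 - 0.8142
T >= 0.1858

0.1858


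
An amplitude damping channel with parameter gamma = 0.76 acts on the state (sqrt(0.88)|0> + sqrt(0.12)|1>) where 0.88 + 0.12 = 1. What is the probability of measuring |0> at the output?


For amplitude damping with parameter gamma on state sqrt(a)|0> + sqrt(b)|1>:
alpha^2 = 0.88, beta^2 = 0.12
P(|0>) = alpha^2 + gamma * beta^2
= 0.88 + 0.76 * 0.12
= 0.88 + 0.0912
= 0.9712

0.9712


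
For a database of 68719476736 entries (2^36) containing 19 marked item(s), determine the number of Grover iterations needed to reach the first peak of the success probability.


After j Grover iterations the success probability is P(j) = sin^2((2j+1)*theta), where sin(theta) = sqrt(k/N).
N = 2^36 = 68719476736, k = 19
sin(theta) = sqrt(k/N) = 1.662787988e-05
theta = arcsin(sqrt(k/N)) = 1.662787988e-05 rad
P(j) reaches its first maximum when (2j+1)*theta is as close as possible to pi/2, i.e. j = round(pi/(4*theta) - 1/2).
pi/(4*theta) - 1/2 = 47233.3127
(For comparison, the common estimate pi/4 * sqrt(N/k) = 47233.8127; the exact maximiser is used here.)
Optimal iterations = 47233

47233


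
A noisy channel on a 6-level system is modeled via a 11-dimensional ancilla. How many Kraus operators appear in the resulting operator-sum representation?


Tracing out the environment in an orthonormal basis {|i>_E} gives Kraus operators K_i = <i|_E U |0>_E.
Number of Kraus operators = dim(H_env) = d_env
= 11

11


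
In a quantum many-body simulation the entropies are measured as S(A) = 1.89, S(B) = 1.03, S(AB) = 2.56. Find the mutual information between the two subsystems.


I(A:B) = S(A) + S(B) - S(AB)
= 1.89 + 1.03 - 2.56
= 0.3600

0.3600


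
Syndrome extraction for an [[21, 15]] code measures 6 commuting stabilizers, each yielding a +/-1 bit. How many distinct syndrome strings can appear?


Each stabilizer generator gives a binary (+1 or -1) measurement outcome.
With 6 independent generators:
Total syndromes = 2^6
= 64

64


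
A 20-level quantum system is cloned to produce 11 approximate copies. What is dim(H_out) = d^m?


Output space = H^(tensor 11) where dim(H) = 20
dim = 20^11
= 400 (after 2 factors)
= 8000 (after 3 factors)
= 160000 (after 4 factors)
= 3200000 (after 5 factors)
= 64000000 (after 6 factors)
= 1280000000 (after 7 factors)
= 25600000000 (after 8 factors)
= 512000000000 (after 9 factors)
= 10240000000000 (after 10 factors)
= 204800000000000 (after 11 factors)
= 204800000000000

204800000000000


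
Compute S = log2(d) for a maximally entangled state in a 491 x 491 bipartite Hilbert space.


For a maximally entangled state in d x d:
S = log2(d) = log2(491)
= 8.9396

8.9396


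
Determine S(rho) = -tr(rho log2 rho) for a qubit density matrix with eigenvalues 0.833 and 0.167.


S = -p*log2(p) - (1-p)*log2(1-p)
p = 0.8330, 1-p = 0.1670
= -0.8330 * log2(0.8330) - 0.1670 * log2(0.1670)
= -(-0.2196) - (-0.4312)
= 0.6508

0.6508


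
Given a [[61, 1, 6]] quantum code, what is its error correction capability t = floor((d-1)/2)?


Code parameters: [[61, 1, 6]], distance d = 6.
Number of correctable errors = floor((d-1)/2)
= floor((6 - 1)/2)
= floor(5/2)
= 2

2


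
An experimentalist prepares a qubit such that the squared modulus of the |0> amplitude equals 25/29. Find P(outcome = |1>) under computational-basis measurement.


|alpha|^2 = 25/29 = 0.8621
|beta|^2 = 1 - 25/29 = 4/29 = 0.1379
P(|1>) = |beta|^2 = 0.1379

0.1379


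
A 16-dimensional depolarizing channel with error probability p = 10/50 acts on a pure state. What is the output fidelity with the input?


F = (1-p) + p/d
= (1 - 0.2000) + 0.2000/16
= 0.8000 + 0.0125
= 0.8125

0.8125


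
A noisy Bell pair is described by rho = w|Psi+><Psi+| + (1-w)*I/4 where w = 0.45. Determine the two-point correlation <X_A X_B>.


|Psi+> = (|01> + |10>)/sqrt(2)
For the pure Bell state, <X_A X_B> = +1 (Bell-state Pauli correlator).
The maximally-mixed part I/4 has tr(I/4 * P tensor P) = 0 for any traceless Pauli P.
So <X_A X_B>_rho = w * (+1) + (1 - w) * 0
= 0.45 * (+1)
= 0.4500

0.4500


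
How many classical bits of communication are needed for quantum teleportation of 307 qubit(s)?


Quantum teleportation requires 2 classical bits per qubit teleported.
307 qubit(s) -> 2 * 307 = 614 classical bits

614


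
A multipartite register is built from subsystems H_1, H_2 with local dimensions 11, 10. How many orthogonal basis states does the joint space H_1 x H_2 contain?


dim(H_1 x H_2) = 11 * 10
= 110

110


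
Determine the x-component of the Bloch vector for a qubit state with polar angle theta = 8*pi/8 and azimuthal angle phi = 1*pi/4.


theta = 3.1416, phi = 0.7854
r_x = sin(theta)*cos(phi) = 0.0000 * 0.7071
r_x = 0.0000

0.0000


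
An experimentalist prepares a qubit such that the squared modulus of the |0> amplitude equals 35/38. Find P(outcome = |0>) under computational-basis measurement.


|alpha|^2 = 35/38 = 0.9211
|beta|^2 = 1 - 35/38 = 3/38 = 0.0789
P(|0>) = |alpha|^2 = 0.9211

0.9211


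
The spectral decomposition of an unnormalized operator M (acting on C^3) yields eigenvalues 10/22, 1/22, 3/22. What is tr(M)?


tr(M) = sum of eigenvalues
= 10/22 + 1/22 + 3/22
= 14/22
= 0.6364

0.6364


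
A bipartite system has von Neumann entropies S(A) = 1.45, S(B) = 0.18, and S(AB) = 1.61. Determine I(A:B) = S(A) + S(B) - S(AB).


I(A:B) = S(A) + S(B) - S(AB)
= 1.45 + 0.18 - 1.61
= 0.0200

0.0200


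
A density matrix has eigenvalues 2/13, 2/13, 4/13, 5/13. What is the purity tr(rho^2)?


tr(rho^2) = sum of eigenvalues squared
= (2/13)^2 + (2/13)^2 + (4/13)^2 + (5/13)^2
= (4 + 4 + 16 + 25) / 169
= 49/169
= 0.2899

0.2899


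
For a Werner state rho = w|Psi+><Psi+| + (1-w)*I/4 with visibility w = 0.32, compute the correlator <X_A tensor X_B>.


|Psi+> = (|01> + |10>)/sqrt(2)
For the pure Bell state, <X_A X_B> = +1 (Bell-state Pauli correlator).
The maximally-mixed part I/4 has tr(I/4 * P tensor P) = 0 for any traceless Pauli P.
So <X_A X_B>_rho = w * (+1) + (1 - w) * 0
= 0.32 * (+1)
= 0.3200

0.3200


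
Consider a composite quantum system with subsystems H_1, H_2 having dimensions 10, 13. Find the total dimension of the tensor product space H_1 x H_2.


dim(H_1 x H_2) = 10 * 13
= 130

130


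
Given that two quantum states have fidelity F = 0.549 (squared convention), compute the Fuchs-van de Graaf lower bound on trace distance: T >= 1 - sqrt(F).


Fuchs-van de Graaf (squared-fidelity convention): 1 - sqrt(F) <= T <= sqrt(1 - F).
Lower bound: T >= 1 - sqrt(F)
sqrt(F) = sqrt(0.549) = 0.7409
T >= 1 - 0.7409
T >= 0.2591

0.2591


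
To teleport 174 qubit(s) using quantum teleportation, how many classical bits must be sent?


Quantum teleportation requires 2 classical bits per qubit teleported.
174 qubit(s) -> 2 * 174 = 348 classical bits

348


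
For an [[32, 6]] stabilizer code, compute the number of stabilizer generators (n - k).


For an [[n,k]] stabilizer code:
Number of stabilizer generators = n - k
= 32 - 6
= 26

26


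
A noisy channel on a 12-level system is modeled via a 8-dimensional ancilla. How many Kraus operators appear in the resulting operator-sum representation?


Tracing out the environment in an orthonormal basis {|i>_E} gives Kraus operators K_i = <i|_E U |0>_E.
Number of Kraus operators = dim(H_env) = d_env
= 8

8


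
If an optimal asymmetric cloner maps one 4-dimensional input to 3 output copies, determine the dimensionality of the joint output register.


Output space = H^(tensor 3) where dim(H) = 4
dim = 4^3
= 16 (after 2 factors)
= 64 (after 3 factors)
= 64

64


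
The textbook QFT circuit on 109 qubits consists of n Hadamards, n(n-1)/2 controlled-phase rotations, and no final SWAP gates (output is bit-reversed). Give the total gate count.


Hadamard gates: 109
Controlled rotations: n*(n-1)/2 = 109*108/2 = 5886
SWAP gates: 0 (omitted)
Total = 109 + 5886
= 5995

5995


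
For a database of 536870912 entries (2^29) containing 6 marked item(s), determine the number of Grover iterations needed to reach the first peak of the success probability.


After j Grover iterations the success probability is P(j) = sin^2((2j+1)*theta), where sin(theta) = sqrt(k/N).
N = 2^29 = 536870912, k = 6
sin(theta) = sqrt(k/N) = 0.0001057159917
theta = arcsin(sqrt(k/N)) = 0.0001057159919 rad
P(j) reaches its first maximum when (2j+1)*theta is as close as possible to pi/2, i.e. j = round(pi/(4*theta) - 1/2).
pi/(4*theta) - 1/2 = 7428.8222
(For comparison, the common estimate pi/4 * sqrt(N/k) = 7429.3222; the exact maximiser is used here.)
Optimal iterations = 7429

7429


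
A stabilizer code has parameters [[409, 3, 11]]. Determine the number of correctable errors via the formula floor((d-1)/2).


Code parameters: [[409, 3, 11]], distance d = 11.
Number of correctable errors = floor((d-1)/2)
= floor((11 - 1)/2)
= floor(10/2)
= 5

5


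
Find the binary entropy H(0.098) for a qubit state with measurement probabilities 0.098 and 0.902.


S = -p*log2(p) - (1-p)*log2(1-p)
p = 0.0980, 1-p = 0.9020
= -0.0980 * log2(0.0980) - 0.9020 * log2(0.9020)
= -(-0.3284) - (-0.1342)
= 0.4626

0.4626


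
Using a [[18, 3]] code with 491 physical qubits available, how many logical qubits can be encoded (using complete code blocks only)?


Each code block uses 18 physical qubits for 3 logical qubit(s).
Number of complete blocks = floor(491 / 18) = 27
Logical qubits = 27 * 3
= 81

81


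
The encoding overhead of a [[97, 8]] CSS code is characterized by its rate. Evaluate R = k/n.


Code rate R = k/n
= 8/97
= 0.0825

0.0825


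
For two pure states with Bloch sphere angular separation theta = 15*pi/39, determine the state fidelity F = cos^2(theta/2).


For states separated by angle theta on Bloch sphere:
F = cos^2(theta/2)
theta = 15*pi/39 = 1.2083
theta/2 = 0.6042
cos(theta/2) = 0.8230
F = 0.6773

0.6773


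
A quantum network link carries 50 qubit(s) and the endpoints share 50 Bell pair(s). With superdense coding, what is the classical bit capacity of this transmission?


Superdense coding allows 2 classical bits per shared entangled pair.
50 pair(s) -> 2 * 50 = 100 classical bits

100


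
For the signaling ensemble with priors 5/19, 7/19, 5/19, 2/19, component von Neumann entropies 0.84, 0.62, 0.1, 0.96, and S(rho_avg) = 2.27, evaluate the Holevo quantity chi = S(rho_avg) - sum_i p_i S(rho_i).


chi = S(rho) - sum_i p_i * S(rho_i)
Weighted entropy = 5/19 * 0.84 + 7/19 * 0.62 + 5/19 * 0.1 + 2/19 * 0.96
= 0.5768
chi = 2.27 - 0.5768
= 1.6932

1.6932


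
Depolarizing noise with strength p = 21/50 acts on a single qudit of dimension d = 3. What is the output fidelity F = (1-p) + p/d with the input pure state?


F = (1-p) + p/d
= (1 - 0.4200) + 0.4200/3
= 0.5800 + 0.1400
= 0.7200

0.7200


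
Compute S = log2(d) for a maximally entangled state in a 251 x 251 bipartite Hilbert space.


For a maximally entangled state in d x d:
S = log2(d) = log2(251)
= 7.9715

7.9715


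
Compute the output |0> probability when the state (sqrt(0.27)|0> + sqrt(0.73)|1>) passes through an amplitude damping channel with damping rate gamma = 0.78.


For amplitude damping with parameter gamma on state sqrt(a)|0> + sqrt(b)|1>:
alpha^2 = 0.27, beta^2 = 0.73
P(|0>) = alpha^2 + gamma * beta^2
= 0.27 + 0.78 * 0.73
= 0.27 + 0.5694
= 0.8394

0.8394


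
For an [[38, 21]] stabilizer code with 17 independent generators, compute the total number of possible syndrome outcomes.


Each stabilizer generator gives a binary (+1 or -1) measurement outcome.
With 17 independent generators:
Total syndromes = 2^17
= 131072

131072


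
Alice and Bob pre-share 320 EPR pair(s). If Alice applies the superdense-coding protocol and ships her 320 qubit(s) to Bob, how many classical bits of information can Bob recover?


Superdense coding allows 2 classical bits per shared entangled pair.
320 pair(s) -> 2 * 320 = 640 classical bits

640


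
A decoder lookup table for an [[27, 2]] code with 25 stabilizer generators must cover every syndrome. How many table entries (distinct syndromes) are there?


Each stabilizer generator gives a binary (+1 or -1) measurement outcome.
With 25 independent generators:
Total syndromes = 2^25
= 33554432

33554432


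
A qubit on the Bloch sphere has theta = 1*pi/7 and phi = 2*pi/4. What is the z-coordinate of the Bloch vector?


theta = 0.4488, phi = 1.5708
r_z = cos(theta) = 0.9010

0.9010


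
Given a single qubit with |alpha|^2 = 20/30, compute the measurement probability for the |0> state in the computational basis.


|alpha|^2 = 20/30 = 0.6667
|beta|^2 = 1 - 20/30 = 10/30 = 0.3333
P(|0>) = |alpha|^2 = 0.6667

0.6667


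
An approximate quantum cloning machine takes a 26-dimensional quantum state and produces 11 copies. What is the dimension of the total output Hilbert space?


Output space = H^(tensor 11) where dim(H) = 26
dim = 26^11
= 676 (after 2 factors)
= 17576 (after 3 factors)
= 456976 (after 4 factors)
= 11881376 (after 5 factors)
= 308915776 (after 6 factors)
= 8031810176 (after 7 factors)
= 208827064576 (after 8 factors)
= 5429503678976 (after 9 factors)
= 141167095653376 (after 10 factors)
= 3670344486987776 (after 11 factors)
= 3670344486987776

3670344486987776


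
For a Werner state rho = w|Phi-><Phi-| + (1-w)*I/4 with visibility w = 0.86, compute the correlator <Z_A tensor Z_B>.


|Phi-> = (|00> - |11>)/sqrt(2)
For the pure Bell state, <Z_A Z_B> = +1 (Bell-state Pauli correlator).
The maximally-mixed part I/4 has tr(I/4 * P tensor P) = 0 for any traceless Pauli P.
So <Z_A Z_B>_rho = w * (+1) + (1 - w) * 0
= 0.86 * (+1)
= 0.8600

0.8600


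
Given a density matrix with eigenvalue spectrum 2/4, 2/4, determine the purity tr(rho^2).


tr(rho^2) = sum of eigenvalues squared
= (2/4)^2 + (2/4)^2
= (4 + 4) / 16
= 8/16
= 0.5000

0.5000


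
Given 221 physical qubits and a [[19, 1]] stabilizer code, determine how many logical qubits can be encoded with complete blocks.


Each code block uses 19 physical qubits for 1 logical qubit(s).
Number of complete blocks = floor(221 / 19) = 11
Logical qubits = 11 * 1
= 11

11


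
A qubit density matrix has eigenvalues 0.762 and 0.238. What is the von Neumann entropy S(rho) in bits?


S = -p*log2(p) - (1-p)*log2(1-p)
p = 0.7620, 1-p = 0.2380
= -0.7620 * log2(0.7620) - 0.2380 * log2(0.2380)
= -(-0.2988) - (-0.4929)
= 0.7917

0.7917


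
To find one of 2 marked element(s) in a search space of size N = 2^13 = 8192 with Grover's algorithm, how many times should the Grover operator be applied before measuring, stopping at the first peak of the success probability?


After j Grover iterations the success probability is P(j) = sin^2((2j+1)*theta), where sin(theta) = sqrt(k/N).
N = 2^13 = 8192, k = 2
sin(theta) = sqrt(k/N) = 0.015625
theta = arcsin(sqrt(k/N)) = 0.01562563585 rad
P(j) reaches its first maximum when (2j+1)*theta is as close as possible to pi/2, i.e. j = round(pi/(4*theta) - 1/2).
pi/(4*theta) - 1/2 = 49.7634
(For comparison, the common estimate pi/4 * sqrt(N/k) = 50.2655; the exact maximiser is used here.)
Optimal iterations = 50

50


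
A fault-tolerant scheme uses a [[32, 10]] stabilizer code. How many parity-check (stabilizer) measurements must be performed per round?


For an [[n,k]] stabilizer code:
Number of stabilizer generators = n - k
= 32 - 10
= 22

22


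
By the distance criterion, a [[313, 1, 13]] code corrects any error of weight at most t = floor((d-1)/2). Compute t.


Code parameters: [[313, 1, 13]], distance d = 13.
Number of correctable errors = floor((d-1)/2)
= floor((13 - 1)/2)
= floor(12/2)
= 6

6


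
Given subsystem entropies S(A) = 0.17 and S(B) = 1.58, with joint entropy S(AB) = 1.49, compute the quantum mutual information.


I(A:B) = S(A) + S(B) - S(AB)
= 0.17 + 1.58 - 1.49
= 0.2600

0.2600


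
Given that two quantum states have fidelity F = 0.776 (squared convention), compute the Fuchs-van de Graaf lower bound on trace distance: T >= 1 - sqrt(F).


Fuchs-van de Graaf (squared-fidelity convention): 1 - sqrt(F) <= T <= sqrt(1 - F).
Lower bound: T >= 1 - sqrt(F)
sqrt(F) = sqrt(0.776) = 0.8809
T >= 1 - 0.8809
T >= 0.1191

0.1191


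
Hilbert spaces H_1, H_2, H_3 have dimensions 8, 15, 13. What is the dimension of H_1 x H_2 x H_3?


dim(H_1 x H_2 x H_3) = 8 * 15 * 13
= 120 * 13
= 1560

1560


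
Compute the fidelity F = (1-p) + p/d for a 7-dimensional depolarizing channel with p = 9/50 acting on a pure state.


F = (1-p) + p/d
= (1 - 0.1800) + 0.1800/7
= 0.8200 + 0.0257
= 0.8457

0.8457


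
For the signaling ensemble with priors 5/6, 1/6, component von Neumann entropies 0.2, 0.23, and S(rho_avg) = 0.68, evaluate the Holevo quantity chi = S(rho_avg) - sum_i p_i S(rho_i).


chi = S(rho) - sum_i p_i * S(rho_i)
Weighted entropy = 5/6 * 0.2 + 1/6 * 0.23
= 0.2050
chi = 0.68 - 0.2050
= 0.4750

0.4750


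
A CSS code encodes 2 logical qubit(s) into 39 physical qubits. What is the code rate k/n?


Code rate R = k/n
= 2/39
= 0.0513

0.0513


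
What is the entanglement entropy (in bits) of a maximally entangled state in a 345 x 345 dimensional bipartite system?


For a maximally entangled state in d x d:
S = log2(d) = log2(345)
= 8.4305

8.4305


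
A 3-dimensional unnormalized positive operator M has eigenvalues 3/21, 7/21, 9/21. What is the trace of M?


tr(M) = sum of eigenvalues
= 3/21 + 7/21 + 9/21
= 19/21
= 0.9048

0.9048


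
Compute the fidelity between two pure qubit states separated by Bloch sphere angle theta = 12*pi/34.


For states separated by angle theta on Bloch sphere:
F = cos^2(theta/2)
theta = 12*pi/34 = 1.1088
theta/2 = 0.5544
cos(theta/2) = 0.8502
F = 0.7229

0.7229


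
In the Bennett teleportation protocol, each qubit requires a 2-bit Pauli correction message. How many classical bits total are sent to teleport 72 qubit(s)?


Quantum teleportation requires 2 classical bits per qubit teleported.
72 qubit(s) -> 2 * 72 = 144 classical bits

144


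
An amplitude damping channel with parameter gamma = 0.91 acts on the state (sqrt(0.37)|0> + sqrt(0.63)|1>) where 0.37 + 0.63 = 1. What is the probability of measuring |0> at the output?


For amplitude damping with parameter gamma on state sqrt(a)|0> + sqrt(b)|1>:
alpha^2 = 0.37, beta^2 = 0.63
P(|0>) = alpha^2 + gamma * beta^2
= 0.37 + 0.91 * 0.63
= 0.37 + 0.5733
= 0.9433

0.9433


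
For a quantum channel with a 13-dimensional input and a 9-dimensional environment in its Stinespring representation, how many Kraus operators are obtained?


Tracing out the environment in an orthonormal basis {|i>_E} gives Kraus operators K_i = <i|_E U |0>_E.
Number of Kraus operators = dim(H_env) = d_env
= 9

9


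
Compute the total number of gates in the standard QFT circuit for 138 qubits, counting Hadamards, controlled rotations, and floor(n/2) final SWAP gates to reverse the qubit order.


Hadamard gates: 138
Controlled rotations: n*(n-1)/2 = 138*137/2 = 9453
SWAP gates: floor(n/2) = floor(138/2) = 69
Total = 138 + 9453 + 69
= 9660

9660


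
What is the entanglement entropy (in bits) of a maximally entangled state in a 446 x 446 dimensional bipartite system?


For a maximally entangled state in d x d:
S = log2(d) = log2(446)
= 8.8009

8.8009


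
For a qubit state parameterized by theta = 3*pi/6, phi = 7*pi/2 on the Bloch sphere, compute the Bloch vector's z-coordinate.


theta = 1.5708, phi = 10.9956
r_z = cos(theta) = 0.0000

0.0000


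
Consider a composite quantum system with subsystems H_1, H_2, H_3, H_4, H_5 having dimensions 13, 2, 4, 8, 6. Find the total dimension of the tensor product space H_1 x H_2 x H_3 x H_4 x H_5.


dim(H_1 x H_2 x H_3 x H_4 x H_5) = 13 * 2 * 4 * 8 * 6
= 26 * 4 * 8 * 6
= 104 * 8 * 6
= 832 * 6
= 4992

4992


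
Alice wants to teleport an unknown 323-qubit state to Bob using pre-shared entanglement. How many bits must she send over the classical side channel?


Quantum teleportation requires 2 classical bits per qubit teleported.
323 qubit(s) -> 2 * 323 = 646 classical bits

646


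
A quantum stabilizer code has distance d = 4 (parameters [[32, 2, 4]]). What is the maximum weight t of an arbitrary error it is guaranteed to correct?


Code parameters: [[32, 2, 4]], distance d = 4.
Number of correctable errors = floor((d-1)/2)
= floor((4 - 1)/2)
= floor(3/2)
= 1

1


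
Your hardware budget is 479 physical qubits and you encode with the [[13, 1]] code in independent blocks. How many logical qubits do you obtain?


Each code block uses 13 physical qubits for 1 logical qubit(s).
Number of complete blocks = floor(479 / 13) = 36
Logical qubits = 36 * 1
= 36

36


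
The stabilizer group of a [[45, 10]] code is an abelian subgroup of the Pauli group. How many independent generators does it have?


For an [[n,k]] stabilizer code:
Number of stabilizer generators = n - k
= 45 - 10
= 35

35


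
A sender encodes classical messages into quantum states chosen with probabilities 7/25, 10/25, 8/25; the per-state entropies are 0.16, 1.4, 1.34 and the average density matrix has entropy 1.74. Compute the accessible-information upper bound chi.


chi = S(rho) - sum_i p_i * S(rho_i)
Weighted entropy = 7/25 * 0.16 + 10/25 * 1.4 + 8/25 * 1.34
= 1.0336
chi = 1.74 - 1.0336
= 0.7064

0.7064


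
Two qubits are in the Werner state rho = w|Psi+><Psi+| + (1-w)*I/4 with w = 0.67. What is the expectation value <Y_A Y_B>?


|Psi+> = (|01> + |10>)/sqrt(2)
For the pure Bell state, <Y_A Y_B> = +1 (Bell-state Pauli correlator).
The maximally-mixed part I/4 has tr(I/4 * P tensor P) = 0 for any traceless Pauli P.
So <Y_A Y_B>_rho = w * (+1) + (1 - w) * 0
= 0.67 * (+1)
= 0.6700

0.6700


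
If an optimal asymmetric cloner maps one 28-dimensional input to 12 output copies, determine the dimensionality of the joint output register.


Output space = H^(tensor 12) where dim(H) = 28
dim = 28^12
= 784 (after 2 factors)
= 21952 (after 3 factors)
= 614656 (after 4 factors)
= 17210368 (after 5 factors)
= 481890304 (after 6 factors)
= 13492928512 (after 7 factors)
= 377801998336 (after 8 factors)
= 10578455953408 (after 9 factors)
= 296196766695424 (after 10 factors)
= 8293509467471872 (after 11 factors)
= 232218265089212416 (after 12 factors)
= 232218265089212416

232218265089212416


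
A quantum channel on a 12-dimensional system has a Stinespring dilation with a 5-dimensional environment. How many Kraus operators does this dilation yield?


Tracing out the environment in an orthonormal basis {|i>_E} gives Kraus operators K_i = <i|_E U |0>_E.
Number of Kraus operators = dim(H_env) = d_env
= 5

5


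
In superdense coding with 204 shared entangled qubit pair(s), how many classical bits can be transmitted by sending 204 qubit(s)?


Superdense coding allows 2 classical bits per shared entangled pair.
204 pair(s) -> 2 * 204 = 408 classical bits

408


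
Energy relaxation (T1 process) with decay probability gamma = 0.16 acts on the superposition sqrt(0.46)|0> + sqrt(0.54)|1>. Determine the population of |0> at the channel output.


For amplitude damping with parameter gamma on state sqrt(a)|0> + sqrt(b)|1>:
alpha^2 = 0.46, beta^2 = 0.54
P(|0>) = alpha^2 + gamma * beta^2
= 0.46 + 0.16 * 0.54
= 0.46 + 0.0864
= 0.5464

0.5464


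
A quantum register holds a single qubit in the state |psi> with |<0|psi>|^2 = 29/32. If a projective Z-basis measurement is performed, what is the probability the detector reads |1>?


|alpha|^2 = 29/32 = 0.9062
|beta|^2 = 1 - 29/32 = 3/32 = 0.0938
P(|1>) = |beta|^2 = 0.0938

0.0938


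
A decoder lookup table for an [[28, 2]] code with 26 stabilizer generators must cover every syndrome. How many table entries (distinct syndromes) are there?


Each stabilizer generator gives a binary (+1 or -1) measurement outcome.
With 26 independent generators:
Total syndromes = 2^26
= 67108864

67108864


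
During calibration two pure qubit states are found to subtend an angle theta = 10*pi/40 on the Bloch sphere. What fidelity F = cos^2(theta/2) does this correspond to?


For states separated by angle theta on Bloch sphere:
F = cos^2(theta/2)
theta = 10*pi/40 = 0.7854
theta/2 = 0.3927
cos(theta/2) = 0.9239
F = 0.8536

0.8536


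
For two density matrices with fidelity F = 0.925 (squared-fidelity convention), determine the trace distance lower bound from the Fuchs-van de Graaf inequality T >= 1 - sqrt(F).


Fuchs-van de Graaf (squared-fidelity convention): 1 - sqrt(F) <= T <= sqrt(1 - F).
Lower bound: T >= 1 - sqrt(F)
sqrt(F) = sqrt(0.925) = 0.9618
T >= 1 - 0.9618
T >= 0.0382

0.0382


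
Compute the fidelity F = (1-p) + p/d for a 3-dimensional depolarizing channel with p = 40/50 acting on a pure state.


F = (1-p) + p/d
= (1 - 0.8000) + 0.8000/3
= 0.2000 + 0.2667
= 0.4667

0.4667


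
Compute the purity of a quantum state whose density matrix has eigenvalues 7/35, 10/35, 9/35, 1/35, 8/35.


tr(rho^2) = sum of eigenvalues squared
= (7/35)^2 + (10/35)^2 + (9/35)^2 + (1/35)^2 + (8/35)^2
= (49 + 100 + 81 + 1 + 64) / 1225
= 295/1225
= 0.2408

0.2408
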